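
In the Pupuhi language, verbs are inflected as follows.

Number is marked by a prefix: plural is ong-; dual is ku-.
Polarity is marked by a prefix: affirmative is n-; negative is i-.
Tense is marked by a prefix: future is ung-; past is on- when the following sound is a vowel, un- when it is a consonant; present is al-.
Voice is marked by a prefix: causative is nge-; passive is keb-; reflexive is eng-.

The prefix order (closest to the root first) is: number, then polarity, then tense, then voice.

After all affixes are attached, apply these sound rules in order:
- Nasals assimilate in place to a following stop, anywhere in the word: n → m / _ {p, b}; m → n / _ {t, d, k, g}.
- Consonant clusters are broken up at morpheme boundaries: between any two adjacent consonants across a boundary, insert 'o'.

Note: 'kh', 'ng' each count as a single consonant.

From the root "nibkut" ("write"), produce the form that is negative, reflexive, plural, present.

Attach number plural ong- → ongnibkut.
Attach polarity negative i- → iongnibkut.
Attach tense present al- → aliongnibkut.
Attach voice reflexive eng- → engaliongnibkut.
Nasal assimilation: no change.
Apply epenthesis: engaliongnibkut → engaliongonibkut.

engaliongonibkut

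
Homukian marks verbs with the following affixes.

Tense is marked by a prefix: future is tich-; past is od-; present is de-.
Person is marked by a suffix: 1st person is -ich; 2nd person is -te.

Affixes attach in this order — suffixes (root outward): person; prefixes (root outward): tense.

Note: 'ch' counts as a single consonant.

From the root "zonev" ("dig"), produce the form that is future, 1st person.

tichzonevich

Attach tense future tich- → tichzonev.
Attach person 1st person -ich → tichzonevich.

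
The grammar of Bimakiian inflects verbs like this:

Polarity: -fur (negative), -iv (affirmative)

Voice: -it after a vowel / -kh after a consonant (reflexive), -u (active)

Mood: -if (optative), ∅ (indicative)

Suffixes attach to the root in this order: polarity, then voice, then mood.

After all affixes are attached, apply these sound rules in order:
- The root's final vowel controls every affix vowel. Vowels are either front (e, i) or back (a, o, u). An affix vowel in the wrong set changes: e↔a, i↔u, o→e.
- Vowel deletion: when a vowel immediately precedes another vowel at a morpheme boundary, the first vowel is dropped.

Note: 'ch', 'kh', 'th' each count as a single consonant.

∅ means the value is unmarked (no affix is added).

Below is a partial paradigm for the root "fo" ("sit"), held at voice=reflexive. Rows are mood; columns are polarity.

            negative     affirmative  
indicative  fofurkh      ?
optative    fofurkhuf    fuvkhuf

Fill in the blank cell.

Attach polarity affirmative -iv → foiv.
Attach voice reflexive -kh (after consonant 'v') → foivkh.
mood = indicative: zero marking, form stays foivkh.
Apply vowel harmony: foivkh → fouvkh.
Apply vowel deletion: fouvkh → fuvkh.

fuvkh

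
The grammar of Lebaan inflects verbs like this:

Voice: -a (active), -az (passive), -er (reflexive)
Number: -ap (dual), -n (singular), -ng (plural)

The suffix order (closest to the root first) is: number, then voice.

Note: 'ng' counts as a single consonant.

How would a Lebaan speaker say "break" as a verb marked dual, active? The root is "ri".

riapa

Attach number dual -ap → riap.
Attach voice active -a → riapa.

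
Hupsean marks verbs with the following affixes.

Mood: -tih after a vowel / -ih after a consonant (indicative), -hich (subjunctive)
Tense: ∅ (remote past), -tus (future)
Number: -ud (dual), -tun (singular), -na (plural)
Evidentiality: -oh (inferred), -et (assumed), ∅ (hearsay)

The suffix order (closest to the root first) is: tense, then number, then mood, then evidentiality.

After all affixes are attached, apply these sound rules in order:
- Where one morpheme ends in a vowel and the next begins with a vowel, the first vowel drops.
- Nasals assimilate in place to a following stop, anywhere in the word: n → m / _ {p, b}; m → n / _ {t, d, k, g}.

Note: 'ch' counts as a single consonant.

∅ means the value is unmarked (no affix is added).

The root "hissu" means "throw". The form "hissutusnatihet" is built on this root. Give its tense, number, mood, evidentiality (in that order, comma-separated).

future, plural, indicative, assumed

Segment: hissu-tus-na-tih-et.
tense: -tus → future.
number: -na → plural.
mood: -tih/ih → indicative.
evidentiality: -et → assumed.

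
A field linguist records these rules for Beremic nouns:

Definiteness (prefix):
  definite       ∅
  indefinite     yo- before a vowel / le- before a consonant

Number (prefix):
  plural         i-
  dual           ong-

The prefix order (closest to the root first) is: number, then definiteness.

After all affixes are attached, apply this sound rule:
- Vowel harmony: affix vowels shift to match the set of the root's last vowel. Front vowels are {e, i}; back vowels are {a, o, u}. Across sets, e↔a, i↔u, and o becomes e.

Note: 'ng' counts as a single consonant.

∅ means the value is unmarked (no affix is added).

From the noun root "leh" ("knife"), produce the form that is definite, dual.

Attach number dual ong- → ongleh.
definiteness = definite: zero marking, form stays ongleh.
Apply vowel harmony: ongleh → engleh.

engleh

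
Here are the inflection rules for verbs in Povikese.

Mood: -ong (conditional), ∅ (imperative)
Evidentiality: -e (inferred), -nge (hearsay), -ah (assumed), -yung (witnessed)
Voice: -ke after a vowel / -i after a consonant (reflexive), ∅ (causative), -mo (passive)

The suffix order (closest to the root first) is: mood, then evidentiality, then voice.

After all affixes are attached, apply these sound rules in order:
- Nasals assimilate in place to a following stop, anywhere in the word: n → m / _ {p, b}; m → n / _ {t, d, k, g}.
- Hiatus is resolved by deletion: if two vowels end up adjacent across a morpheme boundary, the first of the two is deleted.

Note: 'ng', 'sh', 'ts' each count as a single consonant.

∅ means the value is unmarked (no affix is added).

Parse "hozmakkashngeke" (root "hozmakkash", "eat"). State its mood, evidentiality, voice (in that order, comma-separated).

Segment: hozmakkash-nge-ke.
mood: ∅ → imperative.
evidentiality: -nge → hearsay.
voice: -ke/i → reflexive.

imperative, hearsay, reflexive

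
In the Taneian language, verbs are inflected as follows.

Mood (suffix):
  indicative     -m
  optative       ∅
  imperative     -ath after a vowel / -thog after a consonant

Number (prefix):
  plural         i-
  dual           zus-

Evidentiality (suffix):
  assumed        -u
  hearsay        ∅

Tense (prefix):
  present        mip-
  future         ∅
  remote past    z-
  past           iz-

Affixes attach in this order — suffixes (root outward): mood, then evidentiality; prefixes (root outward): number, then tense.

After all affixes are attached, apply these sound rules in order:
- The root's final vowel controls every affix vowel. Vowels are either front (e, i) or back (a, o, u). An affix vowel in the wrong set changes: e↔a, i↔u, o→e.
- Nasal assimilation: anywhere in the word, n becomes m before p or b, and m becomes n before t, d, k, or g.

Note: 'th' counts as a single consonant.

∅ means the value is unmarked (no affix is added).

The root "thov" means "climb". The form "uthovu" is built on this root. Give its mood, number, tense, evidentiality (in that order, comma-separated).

optative, plural, future, assumed

Segment: i-thov-u.
mood: ∅ → optative.
number: i- → plural.
tense: ∅ → future.
evidentiality: -u → assumed.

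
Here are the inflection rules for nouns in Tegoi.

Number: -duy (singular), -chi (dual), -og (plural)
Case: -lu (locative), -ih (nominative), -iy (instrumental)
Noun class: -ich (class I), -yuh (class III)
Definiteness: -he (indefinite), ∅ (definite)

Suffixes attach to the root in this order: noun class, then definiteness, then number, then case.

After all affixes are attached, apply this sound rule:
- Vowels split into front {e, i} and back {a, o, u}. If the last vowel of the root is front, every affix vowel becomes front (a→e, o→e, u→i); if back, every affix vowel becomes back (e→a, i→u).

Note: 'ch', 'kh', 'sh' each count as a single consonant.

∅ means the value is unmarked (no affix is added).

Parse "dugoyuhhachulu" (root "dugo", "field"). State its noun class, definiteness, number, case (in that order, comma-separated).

Segment: dugo-yuh-he-chi-lu.
noun class: -yuh → class III.
definiteness: -he → indefinite.
number: -chi → dual.
case: -lu → locative.

class III, indefinite, dual, locative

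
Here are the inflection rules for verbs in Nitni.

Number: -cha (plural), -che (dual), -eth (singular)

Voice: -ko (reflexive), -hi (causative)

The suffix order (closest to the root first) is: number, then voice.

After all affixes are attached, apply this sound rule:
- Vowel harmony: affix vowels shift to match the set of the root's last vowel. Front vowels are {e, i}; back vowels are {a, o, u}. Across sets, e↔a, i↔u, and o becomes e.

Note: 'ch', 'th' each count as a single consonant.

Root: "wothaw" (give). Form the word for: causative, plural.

Attach number plural -cha → wothawcha.
Attach voice causative -hi → wothawchahi.
Apply vowel harmony: wothawchahi → wothawchahu.

wothawchahu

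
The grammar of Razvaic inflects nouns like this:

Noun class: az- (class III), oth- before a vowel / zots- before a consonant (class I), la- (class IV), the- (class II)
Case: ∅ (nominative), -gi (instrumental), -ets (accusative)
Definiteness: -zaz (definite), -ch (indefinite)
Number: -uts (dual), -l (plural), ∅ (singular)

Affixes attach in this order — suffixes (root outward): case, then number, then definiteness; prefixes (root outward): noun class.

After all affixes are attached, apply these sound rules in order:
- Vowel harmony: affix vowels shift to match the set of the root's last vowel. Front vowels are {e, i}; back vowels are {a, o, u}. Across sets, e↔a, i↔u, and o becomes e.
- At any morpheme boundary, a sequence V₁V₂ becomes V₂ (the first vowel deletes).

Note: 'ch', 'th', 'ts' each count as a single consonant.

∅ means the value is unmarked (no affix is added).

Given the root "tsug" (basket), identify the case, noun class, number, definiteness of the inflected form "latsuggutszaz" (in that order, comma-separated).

instrumental, class IV, dual, definite

Segment: la-tsug-gi-uts-zaz.
case: -gi → instrumental.
noun class: la- → class IV.
number: -uts → dual.
definiteness: -zaz → definite.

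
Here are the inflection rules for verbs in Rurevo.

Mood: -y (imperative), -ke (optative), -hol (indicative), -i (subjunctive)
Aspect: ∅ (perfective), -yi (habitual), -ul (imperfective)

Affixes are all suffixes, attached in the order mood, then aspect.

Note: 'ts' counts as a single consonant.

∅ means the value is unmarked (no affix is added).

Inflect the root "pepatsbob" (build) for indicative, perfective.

pepatsbobhol

Attach mood indicative -hol → pepatsbobhol.
aspect = perfective: zero marking, form stays pepatsbobhol.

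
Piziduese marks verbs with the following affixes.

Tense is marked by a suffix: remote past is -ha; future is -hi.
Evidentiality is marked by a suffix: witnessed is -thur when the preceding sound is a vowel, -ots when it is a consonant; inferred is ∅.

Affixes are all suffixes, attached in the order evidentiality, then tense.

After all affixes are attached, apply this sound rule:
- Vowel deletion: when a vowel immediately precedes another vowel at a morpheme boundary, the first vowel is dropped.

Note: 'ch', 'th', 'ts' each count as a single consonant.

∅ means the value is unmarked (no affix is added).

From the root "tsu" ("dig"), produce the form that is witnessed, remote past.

Attach evidentiality witnessed -thur (after vowel 'u') → tsuthur.
Attach tense remote past -ha → tsuthurha.
Vowel deletion: no change.

tsuthurha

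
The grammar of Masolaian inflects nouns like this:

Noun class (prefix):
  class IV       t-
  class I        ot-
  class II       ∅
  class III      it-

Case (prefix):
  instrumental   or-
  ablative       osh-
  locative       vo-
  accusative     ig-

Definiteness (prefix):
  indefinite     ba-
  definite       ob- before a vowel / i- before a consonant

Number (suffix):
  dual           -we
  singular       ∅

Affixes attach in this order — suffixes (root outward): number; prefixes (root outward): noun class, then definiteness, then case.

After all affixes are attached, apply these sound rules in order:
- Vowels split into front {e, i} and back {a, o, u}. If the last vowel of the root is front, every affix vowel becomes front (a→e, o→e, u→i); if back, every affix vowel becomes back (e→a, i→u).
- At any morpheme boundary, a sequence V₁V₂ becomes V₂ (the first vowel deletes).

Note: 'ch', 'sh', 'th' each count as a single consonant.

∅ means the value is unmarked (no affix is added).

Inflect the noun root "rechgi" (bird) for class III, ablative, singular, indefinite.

Attach noun class class III it- → itrechgi.
Attach definiteness indefinite ba- → baitrechgi.
Attach case ablative osh- → oshbaitrechgi.
number = singular: zero marking, form stays oshbaitrechgi.
Apply vowel harmony: oshbaitrechgi → eshbeitrechgi.
Apply vowel deletion: eshbeitrechgi → eshbitrechgi.

eshbitrechgi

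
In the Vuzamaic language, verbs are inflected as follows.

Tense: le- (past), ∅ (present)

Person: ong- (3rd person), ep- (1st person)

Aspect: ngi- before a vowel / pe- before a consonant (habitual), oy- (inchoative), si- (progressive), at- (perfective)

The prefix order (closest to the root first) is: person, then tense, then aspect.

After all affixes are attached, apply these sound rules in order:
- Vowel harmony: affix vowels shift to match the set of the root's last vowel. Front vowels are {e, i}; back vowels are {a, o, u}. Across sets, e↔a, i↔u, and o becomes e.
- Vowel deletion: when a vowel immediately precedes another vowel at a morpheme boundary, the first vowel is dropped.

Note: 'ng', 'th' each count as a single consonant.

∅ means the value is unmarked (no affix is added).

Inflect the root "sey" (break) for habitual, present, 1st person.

ngepsey

Attach person 1st person ep- → epsey.
tense = present: zero marking, form stays epsey.
Attach aspect habitual ngi- (before vowel 'e') → ngiepsey.
Vowel harmony: no change.
Apply vowel deletion: ngiepsey → ngepsey.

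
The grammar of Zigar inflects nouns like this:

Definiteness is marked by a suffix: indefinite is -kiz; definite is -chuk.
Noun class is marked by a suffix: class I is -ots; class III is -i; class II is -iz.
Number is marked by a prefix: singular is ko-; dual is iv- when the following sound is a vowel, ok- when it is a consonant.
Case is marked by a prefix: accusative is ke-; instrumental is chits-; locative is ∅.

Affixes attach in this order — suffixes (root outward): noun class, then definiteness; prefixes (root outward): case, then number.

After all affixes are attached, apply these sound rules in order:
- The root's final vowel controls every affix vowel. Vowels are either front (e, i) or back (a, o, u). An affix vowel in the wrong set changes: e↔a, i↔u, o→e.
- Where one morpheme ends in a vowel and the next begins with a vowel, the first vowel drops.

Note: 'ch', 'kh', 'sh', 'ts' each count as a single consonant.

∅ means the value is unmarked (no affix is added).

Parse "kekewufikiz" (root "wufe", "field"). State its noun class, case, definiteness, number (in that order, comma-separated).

class III, accusative, indefinite, singular

Segment: ko-ke-wufe-i-kiz.
noun class: -i → class III.
case: ke- → accusative.
definiteness: -kiz → indefinite.
number: ko- → singular.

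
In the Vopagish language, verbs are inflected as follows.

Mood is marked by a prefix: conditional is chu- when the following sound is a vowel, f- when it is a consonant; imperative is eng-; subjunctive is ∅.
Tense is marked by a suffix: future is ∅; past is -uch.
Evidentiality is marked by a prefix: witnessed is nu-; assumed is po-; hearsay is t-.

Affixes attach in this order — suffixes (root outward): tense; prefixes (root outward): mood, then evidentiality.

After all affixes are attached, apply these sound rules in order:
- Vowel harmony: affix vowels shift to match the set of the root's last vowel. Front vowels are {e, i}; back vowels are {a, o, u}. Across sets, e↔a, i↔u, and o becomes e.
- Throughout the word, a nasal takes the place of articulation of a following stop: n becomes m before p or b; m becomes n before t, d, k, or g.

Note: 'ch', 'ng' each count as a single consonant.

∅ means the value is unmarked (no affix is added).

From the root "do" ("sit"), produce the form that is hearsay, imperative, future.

tangdo

Attach mood imperative eng- → engdo.
tense = future: zero marking, form stays engdo.
Attach evidentiality hearsay t- → tengdo.
Apply vowel harmony: tengdo → tangdo.
Nasal assimilation: no change.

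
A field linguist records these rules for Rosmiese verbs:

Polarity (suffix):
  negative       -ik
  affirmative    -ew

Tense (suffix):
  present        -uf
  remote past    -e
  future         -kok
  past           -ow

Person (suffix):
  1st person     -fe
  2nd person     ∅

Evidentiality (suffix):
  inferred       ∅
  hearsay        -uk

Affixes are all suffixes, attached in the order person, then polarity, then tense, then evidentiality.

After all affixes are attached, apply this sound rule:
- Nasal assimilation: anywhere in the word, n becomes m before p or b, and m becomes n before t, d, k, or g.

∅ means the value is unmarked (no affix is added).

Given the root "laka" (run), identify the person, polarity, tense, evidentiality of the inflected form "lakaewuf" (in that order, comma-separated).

Segment: laka-ew-uf.
person: ∅ → 2nd person.
polarity: -ew → affirmative.
tense: -uf → present.
evidentiality: ∅ → inferred.

2nd person, affirmative, present, inferred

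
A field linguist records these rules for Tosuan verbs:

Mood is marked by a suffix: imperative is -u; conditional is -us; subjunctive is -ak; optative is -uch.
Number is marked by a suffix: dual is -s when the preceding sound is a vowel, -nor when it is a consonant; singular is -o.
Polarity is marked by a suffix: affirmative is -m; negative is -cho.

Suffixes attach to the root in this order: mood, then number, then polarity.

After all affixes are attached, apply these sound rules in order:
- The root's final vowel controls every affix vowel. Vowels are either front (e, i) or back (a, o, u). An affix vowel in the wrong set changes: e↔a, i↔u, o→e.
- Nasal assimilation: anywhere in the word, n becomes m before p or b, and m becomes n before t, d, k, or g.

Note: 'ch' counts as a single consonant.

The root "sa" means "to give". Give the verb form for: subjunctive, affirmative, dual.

saaknorm

Attach mood subjunctive -ak → saak.
Attach number dual -nor (after consonant 'k') → saaknor.
Attach polarity affirmative -m → saaknorm.
Vowel harmony: no change.
Nasal assimilation: no change.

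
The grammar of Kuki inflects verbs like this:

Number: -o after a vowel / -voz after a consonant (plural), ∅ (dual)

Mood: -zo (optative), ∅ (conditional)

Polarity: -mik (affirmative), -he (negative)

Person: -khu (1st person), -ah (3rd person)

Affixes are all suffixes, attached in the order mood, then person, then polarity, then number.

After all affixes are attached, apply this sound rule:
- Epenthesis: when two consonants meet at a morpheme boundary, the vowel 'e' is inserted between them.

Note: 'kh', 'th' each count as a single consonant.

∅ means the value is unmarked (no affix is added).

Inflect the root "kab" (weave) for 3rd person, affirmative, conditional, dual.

mood = conditional: zero marking, form stays kab.
Attach person 3rd person -ah → kabah.
Attach polarity affirmative -mik → kabahmik.
number = dual: zero marking, form stays kabahmik.
Apply epenthesis: kabahmik → kabahemik.

kabahemik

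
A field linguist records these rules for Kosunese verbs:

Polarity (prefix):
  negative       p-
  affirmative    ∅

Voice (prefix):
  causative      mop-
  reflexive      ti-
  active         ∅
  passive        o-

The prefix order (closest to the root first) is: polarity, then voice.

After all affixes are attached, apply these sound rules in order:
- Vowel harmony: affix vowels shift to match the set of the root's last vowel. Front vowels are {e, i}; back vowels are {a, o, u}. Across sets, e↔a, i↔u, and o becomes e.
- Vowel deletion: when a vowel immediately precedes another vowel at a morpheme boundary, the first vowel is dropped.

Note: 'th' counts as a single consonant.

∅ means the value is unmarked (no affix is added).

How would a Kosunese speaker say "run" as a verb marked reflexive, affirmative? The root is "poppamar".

polarity = affirmative: zero marking, form stays poppamar.
Attach voice reflexive ti- → tipoppamar.
Apply vowel harmony: tipoppamar → tupoppamar.
Vowel deletion: no change.

tupoppamar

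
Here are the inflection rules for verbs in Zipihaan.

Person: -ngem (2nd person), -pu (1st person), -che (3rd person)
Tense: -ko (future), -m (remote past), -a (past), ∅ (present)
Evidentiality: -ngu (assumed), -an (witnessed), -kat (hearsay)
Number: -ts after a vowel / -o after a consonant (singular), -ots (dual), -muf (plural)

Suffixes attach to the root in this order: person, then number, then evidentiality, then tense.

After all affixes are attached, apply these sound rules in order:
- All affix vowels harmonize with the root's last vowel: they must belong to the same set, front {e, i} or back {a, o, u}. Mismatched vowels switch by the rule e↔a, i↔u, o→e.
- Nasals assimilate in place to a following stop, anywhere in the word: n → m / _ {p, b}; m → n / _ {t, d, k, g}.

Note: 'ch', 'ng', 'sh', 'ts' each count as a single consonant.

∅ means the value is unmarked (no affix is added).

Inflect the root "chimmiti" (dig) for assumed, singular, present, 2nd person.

chimmitingemengi

Attach person 2nd person -ngem → chimmitingem.
Attach number singular -o (after consonant 'm') → chimmitingemo.
Attach evidentiality assumed -ngu → chimmitingemongu.
tense = present: zero marking, form stays chimmitingemongu.
Apply vowel harmony: chimmitingemongu → chimmitingemengi.
Nasal assimilation: no change.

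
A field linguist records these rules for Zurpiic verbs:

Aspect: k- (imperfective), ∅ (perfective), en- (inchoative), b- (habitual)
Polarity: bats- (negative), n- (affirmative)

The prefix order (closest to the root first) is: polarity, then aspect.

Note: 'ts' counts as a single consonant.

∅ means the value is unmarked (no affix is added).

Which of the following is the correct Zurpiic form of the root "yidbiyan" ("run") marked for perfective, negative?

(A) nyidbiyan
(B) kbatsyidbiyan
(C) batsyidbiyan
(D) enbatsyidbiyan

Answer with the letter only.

Attach polarity negative bats- → batsyidbiyan.
aspect = perfective: zero marking, form stays batsyidbiyan.
So the correct form is batsyidbiyan, option (C).
(B) kbatsyidbiyan is wrong: it uses imperfective instead of perfective for aspect.
(D) enbatsyidbiyan is wrong: it uses inchoative instead of perfective for aspect.
(A) nyidbiyan is wrong: it uses affirmative instead of negative for polarity.

C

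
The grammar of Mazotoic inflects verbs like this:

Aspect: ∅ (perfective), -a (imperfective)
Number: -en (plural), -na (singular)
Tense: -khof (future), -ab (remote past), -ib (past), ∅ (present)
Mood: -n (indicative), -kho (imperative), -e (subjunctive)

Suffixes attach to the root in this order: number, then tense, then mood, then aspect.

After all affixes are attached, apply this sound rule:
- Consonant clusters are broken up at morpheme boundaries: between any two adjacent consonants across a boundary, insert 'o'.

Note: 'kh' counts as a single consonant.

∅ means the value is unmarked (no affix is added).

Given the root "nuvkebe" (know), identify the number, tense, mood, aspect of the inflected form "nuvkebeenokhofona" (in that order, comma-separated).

plural, future, indicative, imperfective

Segment: nuvkebe-en-khof-n-a.
number: -en → plural.
tense: -khof → future.
mood: -n → indicative.
aspect: -a → imperfective.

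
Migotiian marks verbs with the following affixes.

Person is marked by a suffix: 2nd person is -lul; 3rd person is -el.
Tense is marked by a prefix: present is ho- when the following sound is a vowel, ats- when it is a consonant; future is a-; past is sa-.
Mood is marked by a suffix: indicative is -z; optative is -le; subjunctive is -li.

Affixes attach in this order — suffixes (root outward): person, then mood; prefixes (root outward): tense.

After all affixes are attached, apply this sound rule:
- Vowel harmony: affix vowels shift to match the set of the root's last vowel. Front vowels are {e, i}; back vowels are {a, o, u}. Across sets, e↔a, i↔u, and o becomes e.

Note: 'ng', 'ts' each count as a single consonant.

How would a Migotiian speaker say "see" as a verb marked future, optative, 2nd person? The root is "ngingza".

angingzalulla

Attach person 2nd person -lul → ngingzalul.
Attach mood optative -le → ngingzalulle.
Attach tense future a- → angingzalulle.
Apply vowel harmony: angingzalulle → angingzalulla.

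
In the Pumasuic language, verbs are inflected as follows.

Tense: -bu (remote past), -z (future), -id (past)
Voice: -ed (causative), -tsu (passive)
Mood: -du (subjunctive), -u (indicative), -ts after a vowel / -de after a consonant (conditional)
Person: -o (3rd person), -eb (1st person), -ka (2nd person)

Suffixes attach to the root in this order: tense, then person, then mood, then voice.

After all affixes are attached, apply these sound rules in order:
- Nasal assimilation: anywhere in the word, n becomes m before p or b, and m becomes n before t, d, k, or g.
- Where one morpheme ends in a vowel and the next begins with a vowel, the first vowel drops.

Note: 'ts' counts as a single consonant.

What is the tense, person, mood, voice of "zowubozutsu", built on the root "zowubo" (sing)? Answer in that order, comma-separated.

Segment: zowubo-z-o-u-tsu.
tense: -z → future.
person: -o → 3rd person.
mood: -u → indicative.
voice: -tsu → passive.

future, 3rd person, indicative, passive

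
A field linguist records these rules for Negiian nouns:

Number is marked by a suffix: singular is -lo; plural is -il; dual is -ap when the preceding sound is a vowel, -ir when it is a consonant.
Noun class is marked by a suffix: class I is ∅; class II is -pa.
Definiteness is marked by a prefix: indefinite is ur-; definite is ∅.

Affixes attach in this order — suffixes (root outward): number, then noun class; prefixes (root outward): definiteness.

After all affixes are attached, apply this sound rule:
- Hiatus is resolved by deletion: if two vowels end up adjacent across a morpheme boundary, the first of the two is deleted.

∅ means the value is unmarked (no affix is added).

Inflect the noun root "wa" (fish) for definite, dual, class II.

Attach number dual -ap (after vowel 'a') → waap.
Attach noun class class II -pa → waappa.
definiteness = definite: zero marking, form stays waappa.
Apply vowel deletion: waappa → wappa.

wappa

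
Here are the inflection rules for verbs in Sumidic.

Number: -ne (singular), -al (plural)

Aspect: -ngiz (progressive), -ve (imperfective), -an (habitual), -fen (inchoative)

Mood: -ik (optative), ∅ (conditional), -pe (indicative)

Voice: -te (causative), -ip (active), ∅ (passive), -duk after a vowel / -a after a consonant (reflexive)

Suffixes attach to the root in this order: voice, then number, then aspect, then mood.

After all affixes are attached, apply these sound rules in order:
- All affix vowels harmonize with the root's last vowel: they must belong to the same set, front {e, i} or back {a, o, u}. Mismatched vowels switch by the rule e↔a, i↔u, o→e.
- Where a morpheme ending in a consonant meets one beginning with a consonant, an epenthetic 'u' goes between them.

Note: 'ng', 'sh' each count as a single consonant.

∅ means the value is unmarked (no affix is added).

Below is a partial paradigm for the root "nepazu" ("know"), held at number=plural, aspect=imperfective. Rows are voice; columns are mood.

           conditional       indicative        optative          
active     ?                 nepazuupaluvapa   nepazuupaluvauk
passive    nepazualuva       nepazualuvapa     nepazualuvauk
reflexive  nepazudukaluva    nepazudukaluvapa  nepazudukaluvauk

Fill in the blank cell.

Attach voice active -ip → nepazuip.
Attach number plural -al → nepazuipal.
Attach aspect imperfective -ve → nepazuipalve.
mood = conditional: zero marking, form stays nepazuipalve.
Apply vowel harmony: nepazuipalve → nepazuupalva.
Apply epenthesis: nepazuupalva → nepazuupaluva.

nepazuupaluva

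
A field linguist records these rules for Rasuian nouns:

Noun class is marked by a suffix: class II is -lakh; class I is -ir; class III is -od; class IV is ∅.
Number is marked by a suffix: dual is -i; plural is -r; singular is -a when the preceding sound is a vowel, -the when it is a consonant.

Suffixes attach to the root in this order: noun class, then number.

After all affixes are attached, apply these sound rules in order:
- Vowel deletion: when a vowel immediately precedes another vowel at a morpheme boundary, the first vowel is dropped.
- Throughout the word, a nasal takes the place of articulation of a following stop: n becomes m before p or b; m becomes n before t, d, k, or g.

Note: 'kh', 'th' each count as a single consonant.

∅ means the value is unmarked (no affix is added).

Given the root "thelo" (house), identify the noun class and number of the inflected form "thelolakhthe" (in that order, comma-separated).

Segment: thelo-lakh-the.
noun class: -lakh → class II.
number: -a/the → singular.

class II, singular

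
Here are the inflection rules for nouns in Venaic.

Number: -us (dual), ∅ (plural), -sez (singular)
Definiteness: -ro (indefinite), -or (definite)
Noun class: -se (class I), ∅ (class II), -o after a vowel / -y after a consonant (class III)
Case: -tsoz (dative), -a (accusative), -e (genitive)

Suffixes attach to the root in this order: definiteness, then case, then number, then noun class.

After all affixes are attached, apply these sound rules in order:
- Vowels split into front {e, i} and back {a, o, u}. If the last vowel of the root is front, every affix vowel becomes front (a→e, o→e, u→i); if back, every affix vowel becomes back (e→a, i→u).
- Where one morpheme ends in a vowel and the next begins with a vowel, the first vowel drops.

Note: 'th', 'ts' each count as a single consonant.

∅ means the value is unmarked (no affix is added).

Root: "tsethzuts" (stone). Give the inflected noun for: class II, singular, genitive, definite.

Attach definiteness definite -or → tsethzutsor.
Attach case genitive -e → tsethzutsore.
Attach number singular -sez → tsethzutsoresez.
noun class = class II: zero marking, form stays tsethzutsoresez.
Apply vowel harmony: tsethzutsoresez → tsethzutsorasaz.
Vowel deletion: no change.

tsethzutsorasaz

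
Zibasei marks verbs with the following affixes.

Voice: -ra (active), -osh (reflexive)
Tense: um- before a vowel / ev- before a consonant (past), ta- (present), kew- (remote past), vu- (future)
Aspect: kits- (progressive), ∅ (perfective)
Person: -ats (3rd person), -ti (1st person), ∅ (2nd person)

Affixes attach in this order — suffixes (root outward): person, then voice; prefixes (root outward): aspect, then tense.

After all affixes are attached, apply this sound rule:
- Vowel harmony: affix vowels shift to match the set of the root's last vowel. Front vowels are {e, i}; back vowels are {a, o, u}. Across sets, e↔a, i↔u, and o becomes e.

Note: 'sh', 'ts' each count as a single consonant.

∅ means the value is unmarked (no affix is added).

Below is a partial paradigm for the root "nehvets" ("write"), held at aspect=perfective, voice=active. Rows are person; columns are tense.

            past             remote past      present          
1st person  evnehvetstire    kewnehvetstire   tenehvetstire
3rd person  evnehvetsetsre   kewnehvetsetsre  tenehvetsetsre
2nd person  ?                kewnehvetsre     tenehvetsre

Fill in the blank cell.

evnehvetsre

aspect = perfective: zero marking, form stays nehvets.
Attach tense past ev- (before consonant 'n') → evnehvets.
person = 2nd person: zero marking, form stays evnehvets.
Attach voice active -ra → evnehvetsra.
Apply vowel harmony: evnehvetsra → evnehvetsre.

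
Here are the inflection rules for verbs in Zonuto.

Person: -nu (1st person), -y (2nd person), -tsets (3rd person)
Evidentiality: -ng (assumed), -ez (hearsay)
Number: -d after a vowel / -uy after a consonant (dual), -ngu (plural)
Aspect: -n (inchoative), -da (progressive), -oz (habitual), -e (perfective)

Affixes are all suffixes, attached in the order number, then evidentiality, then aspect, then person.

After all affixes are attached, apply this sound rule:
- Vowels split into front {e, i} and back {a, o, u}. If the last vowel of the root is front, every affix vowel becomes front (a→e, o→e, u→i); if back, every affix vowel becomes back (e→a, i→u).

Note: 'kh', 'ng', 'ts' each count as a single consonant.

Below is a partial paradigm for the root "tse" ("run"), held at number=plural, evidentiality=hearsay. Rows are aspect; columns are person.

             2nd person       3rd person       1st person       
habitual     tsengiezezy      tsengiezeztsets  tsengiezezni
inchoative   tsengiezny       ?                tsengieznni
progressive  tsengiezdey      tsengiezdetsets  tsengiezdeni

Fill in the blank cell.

Attach number plural -ngu → tsengu.
Attach evidentiality hearsay -ez → tsenguez.
Attach aspect inchoative -n → tsenguezn.
Attach person 3rd person -tsets → tsenguezntsets.
Apply vowel harmony: tsenguezntsets → tsengiezntsets.

tsengiezntsets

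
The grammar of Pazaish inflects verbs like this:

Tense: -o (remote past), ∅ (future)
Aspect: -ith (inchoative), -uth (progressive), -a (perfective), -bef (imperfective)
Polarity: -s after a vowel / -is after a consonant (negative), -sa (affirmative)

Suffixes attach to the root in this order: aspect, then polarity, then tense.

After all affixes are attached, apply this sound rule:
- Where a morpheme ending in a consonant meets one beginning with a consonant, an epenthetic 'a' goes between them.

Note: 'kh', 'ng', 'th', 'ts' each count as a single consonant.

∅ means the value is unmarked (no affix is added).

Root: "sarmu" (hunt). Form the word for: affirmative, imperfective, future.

sarmubefasa

Attach aspect imperfective -bef → sarmubef.
Attach polarity affirmative -sa → sarmubefsa.
tense = future: zero marking, form stays sarmubefsa.
Apply epenthesis: sarmubefsa → sarmubefasa.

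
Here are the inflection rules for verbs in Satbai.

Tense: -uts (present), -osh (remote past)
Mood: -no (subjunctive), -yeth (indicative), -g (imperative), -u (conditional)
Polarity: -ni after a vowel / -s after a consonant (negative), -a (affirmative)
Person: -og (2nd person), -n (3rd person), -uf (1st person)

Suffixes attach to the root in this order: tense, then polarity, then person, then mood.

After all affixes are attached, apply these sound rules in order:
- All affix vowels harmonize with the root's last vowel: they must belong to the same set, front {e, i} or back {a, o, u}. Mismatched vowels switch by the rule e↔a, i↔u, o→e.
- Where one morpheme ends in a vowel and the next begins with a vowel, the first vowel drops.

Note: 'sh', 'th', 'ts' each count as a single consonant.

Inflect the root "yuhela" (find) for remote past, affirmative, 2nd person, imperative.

Attach tense remote past -osh → yuhelaosh.
Attach polarity affirmative -a → yuhelaosha.
Attach person 2nd person -og → yuhelaoshaog.
Attach mood imperative -g → yuhelaoshaogg.
Vowel harmony: no change.
Apply vowel deletion: yuhelaoshaogg → yuheloshogg.

yuheloshogg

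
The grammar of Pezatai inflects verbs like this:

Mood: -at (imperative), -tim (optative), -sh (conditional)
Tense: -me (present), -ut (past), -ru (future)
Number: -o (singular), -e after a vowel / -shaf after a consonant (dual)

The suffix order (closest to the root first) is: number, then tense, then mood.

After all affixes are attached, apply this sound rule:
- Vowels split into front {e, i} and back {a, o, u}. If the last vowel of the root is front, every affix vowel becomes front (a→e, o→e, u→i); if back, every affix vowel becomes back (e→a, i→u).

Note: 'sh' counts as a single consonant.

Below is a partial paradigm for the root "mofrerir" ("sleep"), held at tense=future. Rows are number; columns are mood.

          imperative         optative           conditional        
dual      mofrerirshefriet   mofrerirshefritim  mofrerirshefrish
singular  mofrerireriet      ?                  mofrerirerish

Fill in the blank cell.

Attach number singular -o → mofreriro.
Attach tense future -ru → mofreriroru.
Attach mood optative -tim → mofrerirorutim.
Apply vowel harmony: mofrerirorutim → mofrerireritim.

mofrerireritim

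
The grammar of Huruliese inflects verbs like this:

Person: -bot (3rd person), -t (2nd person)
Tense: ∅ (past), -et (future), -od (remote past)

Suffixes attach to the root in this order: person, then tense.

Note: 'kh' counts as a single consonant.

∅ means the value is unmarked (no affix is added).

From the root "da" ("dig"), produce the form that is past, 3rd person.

dabot

Attach person 3rd person -bot → dabot.
tense = past: zero marking, form stays dabot.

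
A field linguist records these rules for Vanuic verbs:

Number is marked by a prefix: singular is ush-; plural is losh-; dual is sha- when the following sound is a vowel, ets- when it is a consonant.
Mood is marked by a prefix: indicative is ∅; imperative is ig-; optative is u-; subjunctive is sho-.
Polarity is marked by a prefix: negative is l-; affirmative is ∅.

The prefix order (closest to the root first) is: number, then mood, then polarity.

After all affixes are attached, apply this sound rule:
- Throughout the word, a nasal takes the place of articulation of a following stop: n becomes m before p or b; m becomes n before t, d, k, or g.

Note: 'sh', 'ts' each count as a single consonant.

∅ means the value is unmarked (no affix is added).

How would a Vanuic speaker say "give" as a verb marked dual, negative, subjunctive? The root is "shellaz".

lshoetsshellaz

Attach number dual ets- (before consonant 'sh') → etsshellaz.
Attach mood subjunctive sho- → shoetsshellaz.
Attach polarity negative l- → lshoetsshellaz.
Nasal assimilation: no change.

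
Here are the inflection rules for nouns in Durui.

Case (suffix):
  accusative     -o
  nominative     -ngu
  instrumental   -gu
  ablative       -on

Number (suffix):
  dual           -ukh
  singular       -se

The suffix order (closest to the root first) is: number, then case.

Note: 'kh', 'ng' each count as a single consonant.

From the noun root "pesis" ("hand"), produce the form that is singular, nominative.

pesissengu

Attach number singular -se → pesisse.
Attach case nominative -ngu → pesissengu.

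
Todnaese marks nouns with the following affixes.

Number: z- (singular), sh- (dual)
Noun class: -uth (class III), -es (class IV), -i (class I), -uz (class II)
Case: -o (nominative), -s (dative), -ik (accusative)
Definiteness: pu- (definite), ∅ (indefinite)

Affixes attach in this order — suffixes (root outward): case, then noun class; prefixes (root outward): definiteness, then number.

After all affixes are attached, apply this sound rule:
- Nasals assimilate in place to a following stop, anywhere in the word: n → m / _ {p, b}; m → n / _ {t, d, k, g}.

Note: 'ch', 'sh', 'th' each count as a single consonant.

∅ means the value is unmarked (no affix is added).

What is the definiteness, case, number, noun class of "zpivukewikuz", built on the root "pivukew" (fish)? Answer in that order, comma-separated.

Segment: z-pivukew-ik-uz.
definiteness: ∅ → indefinite.
case: -ik → accusative.
number: z- → singular.
noun class: -uz → class II.

indefinite, accusative, singular, class II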